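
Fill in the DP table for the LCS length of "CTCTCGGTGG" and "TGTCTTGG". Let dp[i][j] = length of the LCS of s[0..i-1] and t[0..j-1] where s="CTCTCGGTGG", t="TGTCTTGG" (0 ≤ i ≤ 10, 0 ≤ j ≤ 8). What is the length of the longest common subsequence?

   ''  T  G  T  C  T  T  G  G
''  0  0  0  0  0  0  0  0  0
 C  0  0  0  0  1  1  1  1  1
 T  0  1  1  1  1  2  2  2  2
 C  0  1  1  1  2  2  2  2  2
 T  0  1  1  2  2  3  3  3  3
 C  0  1  1  2  3  3  3  3  3
 G  0  1  2  2  3  3  3  4  4
 G  0  1  2  2  3  3  3  4  5
 T  0  1  2  3  3  4  4  4  5
 G  0  1  2  3  3  4  4  5  5
 G  0  1  2  3  3  4  4  5  6

6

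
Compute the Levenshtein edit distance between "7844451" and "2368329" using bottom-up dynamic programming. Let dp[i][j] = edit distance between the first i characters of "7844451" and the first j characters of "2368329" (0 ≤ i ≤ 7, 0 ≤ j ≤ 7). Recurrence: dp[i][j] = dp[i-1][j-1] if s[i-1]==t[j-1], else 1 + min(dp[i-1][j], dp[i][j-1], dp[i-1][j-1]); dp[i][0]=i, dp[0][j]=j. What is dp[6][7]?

7

   ''  2  3  6  8  3  2  9
''  0  1  2  3  4  5  6  7
 7  1  1  2  3  4  5  6  7
 8  2  2  2  3  3  4  5  6
 4  3  3  3  3  4  4  5  6
 4  4  4  4  4  4  5  5  6
 4  5  5  5  5  5  5  6  6
 5  6  6  6  6  6  6  6  7
 1  7  7  7  7  7  7  7  7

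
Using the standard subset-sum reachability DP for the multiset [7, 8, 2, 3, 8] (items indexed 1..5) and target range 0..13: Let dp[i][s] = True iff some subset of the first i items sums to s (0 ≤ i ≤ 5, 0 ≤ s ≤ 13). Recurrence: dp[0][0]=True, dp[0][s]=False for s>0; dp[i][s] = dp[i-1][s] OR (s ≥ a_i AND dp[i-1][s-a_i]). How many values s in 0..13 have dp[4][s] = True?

i\s   0   1   2   3   4   5   6   7   8   9  10  11  12  13
  0   T   F   F   F   F   F   F   F   F   F   F   F   F   F
  1   T   F   F   F   F   F   F   T   F   F   F   F   F   F
  2   T   F   F   F   F   F   F   T   T   F   F   F   F   F
  3   T   F   T   F   F   F   F   T   T   T   T   F   F   F
  4   T   F   T   T   F   T   F   T   T   T   T   T   T   T
  5   T   F   T   T   F   T   F   T   T   T   T   T   T   T

11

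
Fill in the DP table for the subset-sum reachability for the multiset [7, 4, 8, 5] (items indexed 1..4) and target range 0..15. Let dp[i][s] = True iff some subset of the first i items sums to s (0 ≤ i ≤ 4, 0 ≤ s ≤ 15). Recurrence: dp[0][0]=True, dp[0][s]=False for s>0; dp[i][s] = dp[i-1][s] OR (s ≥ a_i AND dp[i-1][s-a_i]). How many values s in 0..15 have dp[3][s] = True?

i\s   0   1   2   3   4   5   6   7   8   9  10  11  12  13  14  15
  0   T   F   F   F   F   F   F   F   F   F   F   F   F   F   F   F
  1   T   F   F   F   F   F   F   T   F   F   F   F   F   F   F   F
  2   T   F   F   F   T   F   F   T   F   F   F   T   F   F   F   F
  3   T   F   F   F   T   F   F   T   T   F   F   T   T   F   F   T
  4   T   F   F   F   T   T   F   T   T   T   F   T   T   T   F   T

7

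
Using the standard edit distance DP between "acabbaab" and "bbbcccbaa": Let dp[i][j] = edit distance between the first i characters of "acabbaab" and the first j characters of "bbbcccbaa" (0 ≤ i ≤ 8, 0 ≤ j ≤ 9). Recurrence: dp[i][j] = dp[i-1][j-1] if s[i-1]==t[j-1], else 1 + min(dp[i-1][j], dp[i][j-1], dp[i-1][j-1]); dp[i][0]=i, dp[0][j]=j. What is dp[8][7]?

6

   ''  b  b  b  c  c  c  b  a  a
''  0  1  2  3  4  5  6  7  8  9
 a  1  1  2  3  4  5  6  7  7  8
 c  2  2  2  3  3  4  5  6  7  8
 a  3  3  3  3  4  4  5  6  6  7
 b  4  3  3  3  4  5  5  5  6  7
 b  5  4  3  3  4  5  6  5  6  7
 a  6  5  4  4  4  5  6  6  5  6
 a  7  6  5  5  5  5  6  7  6  5
 b  8  7  6  5  6  6  6  6  7  6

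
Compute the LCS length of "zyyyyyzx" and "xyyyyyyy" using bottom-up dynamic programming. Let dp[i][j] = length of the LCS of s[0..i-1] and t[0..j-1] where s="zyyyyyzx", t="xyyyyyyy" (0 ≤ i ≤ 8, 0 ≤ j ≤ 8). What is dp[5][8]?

4

   ''  x  y  y  y  y  y  y  y
''  0  0  0  0  0  0  0  0  0
 z  0  0  0  0  0  0  0  0  0
 y  0  0  1  1  1  1  1  1  1
 y  0  0  1  2  2  2  2  2  2
 y  0  0  1  2  3  3  3  3  3
 y  0  0  1  2  3  4  4  4  4
 y  0  0  1  2  3  4  5  5  5
 z  0  0  1  2  3  4  5  5  5
 x  0  1  1  2  3  4  5  5  5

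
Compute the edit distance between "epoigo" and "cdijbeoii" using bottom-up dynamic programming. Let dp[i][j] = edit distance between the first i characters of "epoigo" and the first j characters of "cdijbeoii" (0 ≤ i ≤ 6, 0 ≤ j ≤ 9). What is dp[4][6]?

   ''  c  d  i  j  b  e  o  i  i
''  0  1  2  3  4  5  6  7  8  9
 e  1  1  2  3  4  5  5  6  7  8
 p  2  2  2  3  4  5  6  6  7  8
 o  3  3  3  3  4  5  6  6  7  8
 i  4  4  4  3  4  5  6  7  6  7
 g  5  5  5  4  4  5  6  7  7  7
 o  6  6  6  5  5  5  6  6  7  8

6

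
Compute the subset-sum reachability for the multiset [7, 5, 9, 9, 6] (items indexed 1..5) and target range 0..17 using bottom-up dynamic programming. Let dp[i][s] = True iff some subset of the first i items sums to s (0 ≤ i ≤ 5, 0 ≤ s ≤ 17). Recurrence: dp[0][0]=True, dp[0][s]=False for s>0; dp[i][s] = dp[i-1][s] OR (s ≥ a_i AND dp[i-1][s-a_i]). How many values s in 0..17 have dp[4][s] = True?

7

i\s   0   1   2   3   4   5   6   7   8   9  10  11  12  13  14  15  16  17
  0   T   F   F   F   F   F   F   F   F   F   F   F   F   F   F   F   F   F
  1   T   F   F   F   F   F   F   T   F   F   F   F   F   F   F   F   F   F
  2   T   F   F   F   F   T   F   T   F   F   F   F   T   F   F   F   F   F
  3   T   F   F   F   F   T   F   T   F   T   F   F   T   F   T   F   T   F
  4   T   F   F   F   F   T   F   T   F   T   F   F   T   F   T   F   T   F
  5   T   F   F   F   F   T   T   T   F   T   F   T   T   T   T   T   T   F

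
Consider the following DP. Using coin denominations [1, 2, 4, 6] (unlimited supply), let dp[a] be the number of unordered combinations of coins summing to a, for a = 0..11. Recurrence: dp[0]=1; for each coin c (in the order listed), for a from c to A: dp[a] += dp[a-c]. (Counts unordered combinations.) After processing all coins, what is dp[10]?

after  coin     0     1     2     3     4     5     6     7     8     9    10    11
          1     1     1     1     1     1     1     1     1     1     1     1     1
          2     1     1     2     2     3     3     4     4     5     5     6     6
          4     1     1     2     2     4     4     6     6     9     9    12    12
          6     1     1     2     2     4     4     7     7    11    11    16    16

16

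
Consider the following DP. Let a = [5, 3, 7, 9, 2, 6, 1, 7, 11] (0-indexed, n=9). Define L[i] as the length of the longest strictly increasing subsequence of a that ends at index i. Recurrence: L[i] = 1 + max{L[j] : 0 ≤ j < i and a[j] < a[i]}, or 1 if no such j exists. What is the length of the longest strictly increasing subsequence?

4

   i    0    1    2    3    4    5    6    7    8
a[i]    5    3    7    9    2    6    1    7   11
L[i]    1    1    2    3    1    2    1    3    4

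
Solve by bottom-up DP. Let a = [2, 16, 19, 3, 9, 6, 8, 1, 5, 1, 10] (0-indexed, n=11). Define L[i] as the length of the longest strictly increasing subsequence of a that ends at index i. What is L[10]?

5

   i    0    1    2    3    4    5    6    7    8    9   10
a[i]    2   16   19    3    9    6    8    1    5    1   10
L[i]    1    2    3    2    3    3    4    1    3    1    5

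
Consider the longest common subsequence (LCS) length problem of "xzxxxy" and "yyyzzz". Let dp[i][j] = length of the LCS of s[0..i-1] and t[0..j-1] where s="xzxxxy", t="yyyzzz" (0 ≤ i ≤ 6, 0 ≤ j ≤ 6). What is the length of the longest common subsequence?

   ''  y  y  y  z  z  z
''  0  0  0  0  0  0  0
 x  0  0  0  0  0  0  0
 z  0  0  0  0  1  1  1
 x  0  0  0  0  1  1  1
 x  0  0  0  0  1  1  1
 x  0  0  0  0  1  1  1
 y  0  1  1  1  1  1  1

1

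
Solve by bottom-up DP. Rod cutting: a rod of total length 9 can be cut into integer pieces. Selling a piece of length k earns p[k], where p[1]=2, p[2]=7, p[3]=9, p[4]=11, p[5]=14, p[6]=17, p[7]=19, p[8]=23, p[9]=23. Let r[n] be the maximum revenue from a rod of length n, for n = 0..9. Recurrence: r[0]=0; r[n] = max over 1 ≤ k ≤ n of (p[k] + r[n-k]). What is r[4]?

14

   n    0    1    2    3    4    5    6    7    8    9
r[n]    0    2    7    9   14   16   21   23   28   30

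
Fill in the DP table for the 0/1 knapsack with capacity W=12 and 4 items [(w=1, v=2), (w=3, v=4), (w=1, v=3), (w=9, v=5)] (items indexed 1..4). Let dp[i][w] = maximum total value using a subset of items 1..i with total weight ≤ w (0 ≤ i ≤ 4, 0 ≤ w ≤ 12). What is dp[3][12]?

i\w   0   1   2   3   4   5   6   7   8   9  10  11  12
  0   0   0   0   0   0   0   0   0   0   0   0   0   0
  1   0   2   2   2   2   2   2   2   2   2   2   2   2
  2   0   2   2   4   6   6   6   6   6   6   6   6   6
  3   0   3   5   5   7   9   9   9   9   9   9   9   9
  4   0   3   5   5   7   9   9   9   9   9   9  10  10

9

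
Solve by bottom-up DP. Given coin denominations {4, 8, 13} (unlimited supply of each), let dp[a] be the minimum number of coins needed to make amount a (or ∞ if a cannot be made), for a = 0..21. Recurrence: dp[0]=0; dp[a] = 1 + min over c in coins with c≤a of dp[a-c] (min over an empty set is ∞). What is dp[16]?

2

 a  0  1  2  3  4  5  6  7  8  9 10 11 12 13 14 15 16 17 18 19 20 21
dp  0  -  -  -  1  -  -  -  1  -  -  -  2  1  -  -  2  2  -  -  3  2
(- denotes ∞ / unreachable)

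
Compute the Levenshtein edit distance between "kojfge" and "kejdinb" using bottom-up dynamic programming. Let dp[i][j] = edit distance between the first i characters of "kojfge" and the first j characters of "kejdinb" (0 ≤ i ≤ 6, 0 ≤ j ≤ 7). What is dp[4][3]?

2

   ''  k  e  j  d  i  n  b
''  0  1  2  3  4  5  6  7
 k  1  0  1  2  3  4  5  6
 o  2  1  1  2  3  4  5  6
 j  3  2  2  1  2  3  4  5
 f  4  3  3  2  2  3  4  5
 g  5  4  4  3  3  3  4  5
 e  6  5  4  4  4  4  4  5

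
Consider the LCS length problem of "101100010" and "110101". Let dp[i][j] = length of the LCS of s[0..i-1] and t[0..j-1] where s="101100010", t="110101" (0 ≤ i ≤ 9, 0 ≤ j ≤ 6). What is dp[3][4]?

   ''  1  1  0  1  0  1
''  0  0  0  0  0  0  0
 1  0  1  1  1  1  1  1
 0  0  1  1  2  2  2  2
 1  0  1  2  2  3  3  3
 1  0  1  2  2  3  3  4
 0  0  1  2  3  3  4  4
 0  0  1  2  3  3  4  4
 0  0  1  2  3  3  4  4
 1  0  1  2  3  4  4  5
 0  0  1  2  3  4  5  5

3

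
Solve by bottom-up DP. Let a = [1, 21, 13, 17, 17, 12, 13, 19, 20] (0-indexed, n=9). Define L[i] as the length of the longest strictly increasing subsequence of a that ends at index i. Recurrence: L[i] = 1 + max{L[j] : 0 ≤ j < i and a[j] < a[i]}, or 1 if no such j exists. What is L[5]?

2

   i    0    1    2    3    4    5    6    7    8
a[i]    1   21   13   17   17   12   13   19   20
L[i]    1    2    2    3    3    2    3    4    5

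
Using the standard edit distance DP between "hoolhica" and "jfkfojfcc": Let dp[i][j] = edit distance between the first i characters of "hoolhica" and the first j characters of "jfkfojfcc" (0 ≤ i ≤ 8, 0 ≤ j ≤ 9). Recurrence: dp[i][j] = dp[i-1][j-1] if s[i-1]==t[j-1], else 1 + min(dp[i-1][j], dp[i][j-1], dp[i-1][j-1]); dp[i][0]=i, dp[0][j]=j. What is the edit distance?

8

   ''  j  f  k  f  o  j  f  c  c
''  0  1  2  3  4  5  6  7  8  9
 h  1  1  2  3  4  5  6  7  8  9
 o  2  2  2  3  4  4  5  6  7  8
 o  3  3  3  3  4  4  5  6  7  8
 l  4  4  4  4  4  5  5  6  7  8
 h  5  5  5  5  5  5  6  6  7  8
 i  6  6  6  6  6  6  6  7  7  8
 c  7  7  7  7  7  7  7  7  7  7
 a  8  8  8  8  8  8  8  8  8  8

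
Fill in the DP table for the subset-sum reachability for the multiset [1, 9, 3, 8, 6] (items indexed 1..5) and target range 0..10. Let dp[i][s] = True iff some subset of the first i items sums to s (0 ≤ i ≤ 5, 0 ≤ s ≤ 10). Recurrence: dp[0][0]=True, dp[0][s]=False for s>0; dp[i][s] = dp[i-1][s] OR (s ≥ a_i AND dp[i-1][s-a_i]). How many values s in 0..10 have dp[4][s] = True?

i\s   0   1   2   3   4   5   6   7   8   9  10
  0   T   F   F   F   F   F   F   F   F   F   F
  1   T   T   F   F   F   F   F   F   F   F   F
  2   T   T   F   F   F   F   F   F   F   T   T
  3   T   T   F   T   T   F   F   F   F   T   T
  4   T   T   F   T   T   F   F   F   T   T   T
  5   T   T   F   T   T   F   T   T   T   T   T

7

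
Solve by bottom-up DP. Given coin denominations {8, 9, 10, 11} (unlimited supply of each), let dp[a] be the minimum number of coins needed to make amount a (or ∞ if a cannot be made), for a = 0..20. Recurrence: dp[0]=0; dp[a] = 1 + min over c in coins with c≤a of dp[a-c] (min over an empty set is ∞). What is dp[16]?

2

 a  0  1  2  3  4  5  6  7  8  9 10 11 12 13 14 15 16 17 18 19 20
dp  0  -  -  -  -  -  -  -  1  1  1  1  -  -  -  -  2  2  2  2  2
(- denotes ∞ / unreachable)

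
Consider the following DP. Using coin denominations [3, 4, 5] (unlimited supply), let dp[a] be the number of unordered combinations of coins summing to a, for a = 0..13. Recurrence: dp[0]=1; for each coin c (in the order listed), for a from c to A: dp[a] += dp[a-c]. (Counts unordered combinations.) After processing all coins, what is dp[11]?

after  coin     0     1     2     3     4     5     6     7     8     9    10    11    12    13
          3     1     0     0     1     0     0     1     0     0     1     0     0     1     0
          4     1     0     0     1     1     0     1     1     1     1     1     1     2     1
          5     1     0     0     1     1     1     1     1     2     2     2     2     3     3

2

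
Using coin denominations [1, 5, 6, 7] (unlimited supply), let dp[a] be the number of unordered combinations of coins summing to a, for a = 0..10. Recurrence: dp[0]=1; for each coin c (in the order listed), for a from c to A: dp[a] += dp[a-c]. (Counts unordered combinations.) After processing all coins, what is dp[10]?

5

after  coin     0     1     2     3     4     5     6     7     8     9    10
          1     1     1     1     1     1     1     1     1     1     1     1
          5     1     1     1     1     1     2     2     2     2     2     3
          6     1     1     1     1     1     2     3     3     3     3     4
          7     1     1     1     1     1     2     3     4     4     4     5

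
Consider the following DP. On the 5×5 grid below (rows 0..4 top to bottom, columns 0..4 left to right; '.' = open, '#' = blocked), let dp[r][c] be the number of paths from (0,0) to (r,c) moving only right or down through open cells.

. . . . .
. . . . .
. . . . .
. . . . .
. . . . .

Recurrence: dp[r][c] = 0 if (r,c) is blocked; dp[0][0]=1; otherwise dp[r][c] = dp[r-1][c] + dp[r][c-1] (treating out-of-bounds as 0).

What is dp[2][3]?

10

r\c   0   1   2   3   4
  0   1   1   1   1   1
  1   1   2   3   4   5
  2   1   3   6  10  15
  3   1   4  10  20  35
  4   1   5  15  35  70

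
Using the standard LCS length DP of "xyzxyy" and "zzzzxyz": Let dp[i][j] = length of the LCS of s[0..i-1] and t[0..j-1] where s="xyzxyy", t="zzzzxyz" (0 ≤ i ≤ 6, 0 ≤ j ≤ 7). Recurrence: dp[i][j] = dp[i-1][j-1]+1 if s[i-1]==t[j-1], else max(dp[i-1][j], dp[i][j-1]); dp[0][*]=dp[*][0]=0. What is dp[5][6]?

   ''  z  z  z  z  x  y  z
''  0  0  0  0  0  0  0  0
 x  0  0  0  0  0  1  1  1
 y  0  0  0  0  0  1  2  2
 z  0  1  1  1  1  1  2  3
 x  0  1  1  1  1  2  2  3
 y  0  1  1  1  1  2  3  3
 y  0  1  1  1  1  2  3  3

3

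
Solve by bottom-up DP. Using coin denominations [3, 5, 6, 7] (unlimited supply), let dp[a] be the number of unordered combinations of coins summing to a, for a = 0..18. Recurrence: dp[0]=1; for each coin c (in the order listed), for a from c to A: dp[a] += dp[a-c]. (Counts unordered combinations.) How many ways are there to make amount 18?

7

after  coin     0     1     2     3     4     5     6     7     8     9    10    11    12    13    14    15    16    17    18
          3     1     0     0     1     0     0     1     0     0     1     0     0     1     0     0     1     0     0     1
          5     1     0     0     1     0     1     1     0     1     1     1     1     1     1     1     2     1     1     2
          6     1     0     0     1     0     1     2     0     1     2     1     2     3     1     2     4     2     3     5
          7     1     0     0     1     0     1     2     1     1     2     2     2     4     3     3     5     4     5     7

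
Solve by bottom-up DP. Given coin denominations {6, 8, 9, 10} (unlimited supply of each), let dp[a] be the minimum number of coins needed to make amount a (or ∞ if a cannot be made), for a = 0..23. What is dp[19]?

 a  0  1  2  3  4  5  6  7  8  9 10 11 12 13 14 15 16 17 18 19 20 21 22 23
dp  0  -  -  -  -  -  1  -  1  1  1  -  2  -  2  2  2  2  2  2  2  3  3  3
(- denotes ∞ / unreachable)

2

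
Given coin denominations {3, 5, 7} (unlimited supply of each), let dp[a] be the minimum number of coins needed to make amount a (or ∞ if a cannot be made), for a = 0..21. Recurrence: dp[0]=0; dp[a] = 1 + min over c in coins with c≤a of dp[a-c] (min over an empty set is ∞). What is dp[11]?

 a  0  1  2  3  4  5  6  7  8  9 10 11 12 13 14 15 16 17 18 19 20 21
dp  0  -  -  1  -  1  2  1  2  3  2  3  2  3  2  3  4  3  4  3  4  3
(- denotes ∞ / unreachable)

3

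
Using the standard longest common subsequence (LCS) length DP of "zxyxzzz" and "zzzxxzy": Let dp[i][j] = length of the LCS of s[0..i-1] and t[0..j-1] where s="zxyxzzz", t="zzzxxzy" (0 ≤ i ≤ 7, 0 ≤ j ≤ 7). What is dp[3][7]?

   ''  z  z  z  x  x  z  y
''  0  0  0  0  0  0  0  0
 z  0  1  1  1  1  1  1  1
 x  0  1  1  1  2  2  2  2
 y  0  1  1  1  2  2  2  3
 x  0  1  1  1  2  3  3  3
 z  0  1  2  2  2  3  4  4
 z  0  1  2  3  3  3  4  4
 z  0  1  2  3  3  3  4  4

3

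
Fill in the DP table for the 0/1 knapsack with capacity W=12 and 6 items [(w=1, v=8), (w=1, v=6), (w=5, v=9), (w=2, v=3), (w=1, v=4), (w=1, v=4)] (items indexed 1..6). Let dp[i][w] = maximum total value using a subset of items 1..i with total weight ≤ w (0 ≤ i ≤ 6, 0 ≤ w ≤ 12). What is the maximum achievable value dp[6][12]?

i\w   0   1   2   3   4   5   6   7   8   9  10  11  12
  0   0   0   0   0   0   0   0   0   0   0   0   0   0
  1   0   8   8   8   8   8   8   8   8   8   8   8   8
  2   0   8  14  14  14  14  14  14  14  14  14  14  14
  3   0   8  14  14  14  14  17  23  23  23  23  23  23
  4   0   8  14  14  17  17  17  23  23  26  26  26  26
  5   0   8  14  18  18  21  21  23  27  27  30  30  30
  6   0   8  14  18  22  22  25  25  27  31  31  34  34

34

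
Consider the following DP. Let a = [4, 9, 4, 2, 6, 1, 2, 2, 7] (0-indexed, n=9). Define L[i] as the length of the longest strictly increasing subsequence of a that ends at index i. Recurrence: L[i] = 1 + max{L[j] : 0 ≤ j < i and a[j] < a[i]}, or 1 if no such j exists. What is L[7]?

2

   i    0    1    2    3    4    5    6    7    8
a[i]    4    9    4    2    6    1    2    2    7
L[i]    1    2    1    1    2    1    2    2    3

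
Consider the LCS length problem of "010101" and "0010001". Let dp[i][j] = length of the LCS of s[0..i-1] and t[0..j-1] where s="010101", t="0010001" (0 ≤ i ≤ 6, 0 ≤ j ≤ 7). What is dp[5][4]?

   ''  0  0  1  0  0  0  1
''  0  0  0  0  0  0  0  0
 0  0  1  1  1  1  1  1  1
 1  0  1  1  2  2  2  2  2
 0  0  1  2  2  3  3  3  3
 1  0  1  2  3  3  3  3  4
 0  0  1  2  3  4  4  4  4
 1  0  1  2  3  4  4  4  5

4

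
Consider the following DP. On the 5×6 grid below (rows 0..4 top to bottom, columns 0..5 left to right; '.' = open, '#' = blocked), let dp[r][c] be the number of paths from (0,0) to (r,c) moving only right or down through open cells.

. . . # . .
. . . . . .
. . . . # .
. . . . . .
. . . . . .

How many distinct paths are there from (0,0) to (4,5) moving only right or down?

75

r\c   0   1   2   3   4   5
  0   1   1   1   0   0   0
  1   1   2   3   3   3   3
  2   1   3   6   9   0   3
  3   1   4  10  19  19  22
  4   1   5  15  34  53  75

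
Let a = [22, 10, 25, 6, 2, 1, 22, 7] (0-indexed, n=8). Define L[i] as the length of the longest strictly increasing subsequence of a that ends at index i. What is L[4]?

1

   i    0    1    2    3    4    5    6    7
a[i]   22   10   25    6    2    1   22    7
L[i]    1    1    2    1    1    1    2    2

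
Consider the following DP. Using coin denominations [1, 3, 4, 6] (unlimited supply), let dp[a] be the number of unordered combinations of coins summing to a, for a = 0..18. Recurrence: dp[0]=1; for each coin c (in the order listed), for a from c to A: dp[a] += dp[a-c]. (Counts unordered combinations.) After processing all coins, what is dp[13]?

18

after  coin     0     1     2     3     4     5     6     7     8     9    10    11    12    13    14    15    16    17    18
          1     1     1     1     1     1     1     1     1     1     1     1     1     1     1     1     1     1     1     1
          3     1     1     1     2     2     2     3     3     3     4     4     4     5     5     5     6     6     6     7
          4     1     1     1     2     3     3     4     5     6     7     8     9    11    12    13    15    17    18    20
          6     1     1     1     2     3     3     5     6     7     9    11    12    16    18    20    24    28    30    36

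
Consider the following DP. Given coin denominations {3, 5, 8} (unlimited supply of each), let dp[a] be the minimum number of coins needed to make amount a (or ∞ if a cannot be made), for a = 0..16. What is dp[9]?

 a  0  1  2  3  4  5  6  7  8  9 10 11 12 13 14 15 16
dp  0  -  -  1  -  1  2  -  1  3  2  2  4  2  3  3  2
(- denotes ∞ / unreachable)

3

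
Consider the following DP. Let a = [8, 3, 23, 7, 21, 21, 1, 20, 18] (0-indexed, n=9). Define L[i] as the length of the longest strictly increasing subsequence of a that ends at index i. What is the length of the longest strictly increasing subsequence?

3

   i    0    1    2    3    4    5    6    7    8
a[i]    8    3   23    7   21   21    1   20   18
L[i]    1    1    2    2    3    3    1    3    3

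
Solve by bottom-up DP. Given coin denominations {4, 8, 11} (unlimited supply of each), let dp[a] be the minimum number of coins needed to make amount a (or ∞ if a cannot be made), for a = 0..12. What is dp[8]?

1

 a  0  1  2  3  4  5  6  7  8  9 10 11 12
dp  0  -  -  -  1  -  -  -  1  -  -  1  2
(- denotes ∞ / unreachable)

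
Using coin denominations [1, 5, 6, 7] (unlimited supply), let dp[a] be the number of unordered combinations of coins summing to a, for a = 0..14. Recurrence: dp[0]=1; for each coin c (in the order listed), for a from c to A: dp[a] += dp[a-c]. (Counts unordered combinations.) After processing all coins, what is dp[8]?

4

after  coin     0     1     2     3     4     5     6     7     8     9    10    11    12    13    14
          1     1     1     1     1     1     1     1     1     1     1     1     1     1     1     1
          5     1     1     1     1     1     2     2     2     2     2     3     3     3     3     3
          6     1     1     1     1     1     2     3     3     3     3     4     5     6     6     6
          7     1     1     1     1     1     2     3     4     4     4     5     6     8     9    10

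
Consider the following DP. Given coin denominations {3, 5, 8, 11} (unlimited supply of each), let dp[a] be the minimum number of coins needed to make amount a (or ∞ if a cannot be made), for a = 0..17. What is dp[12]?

 a  0  1  2  3  4  5  6  7  8  9 10 11 12 13 14 15 16 17
dp  0  -  -  1  -  1  2  -  1  3  2  1  4  2  2  3  2  3
(- denotes ∞ / unreachable)

4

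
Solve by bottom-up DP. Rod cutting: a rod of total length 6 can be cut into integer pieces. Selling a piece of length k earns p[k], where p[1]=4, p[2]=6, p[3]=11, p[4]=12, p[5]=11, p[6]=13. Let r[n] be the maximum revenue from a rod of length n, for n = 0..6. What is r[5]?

20

   n    0    1    2    3    4    5    6
r[n]    0    4    8   12   16   20   24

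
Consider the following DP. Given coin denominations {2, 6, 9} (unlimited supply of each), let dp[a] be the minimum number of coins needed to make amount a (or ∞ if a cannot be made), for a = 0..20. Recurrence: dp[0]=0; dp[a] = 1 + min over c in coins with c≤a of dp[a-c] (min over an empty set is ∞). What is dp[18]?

 a  0  1  2  3  4  5  6  7  8  9 10 11 12 13 14 15 16 17 18 19 20
dp  0  -  1  -  2  -  1  -  2  1  3  2  2  3  3  2  4  3  2  4  3
(- denotes ∞ / unreachable)

2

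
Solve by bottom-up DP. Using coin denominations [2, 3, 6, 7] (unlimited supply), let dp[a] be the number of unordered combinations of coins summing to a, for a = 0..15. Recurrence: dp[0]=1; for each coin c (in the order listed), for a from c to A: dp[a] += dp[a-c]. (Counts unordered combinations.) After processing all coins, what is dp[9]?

after  coin     0     1     2     3     4     5     6     7     8     9    10    11    12    13    14    15
          2     1     0     1     0     1     0     1     0     1     0     1     0     1     0     1     0
          3     1     0     1     1     1     1     2     1     2     2     2     2     3     2     3     3
          6     1     0     1     1     1     1     3     1     3     3     3     3     6     3     6     6
          7     1     0     1     1     1     1     3     2     3     4     4     4     7     6     8     9

4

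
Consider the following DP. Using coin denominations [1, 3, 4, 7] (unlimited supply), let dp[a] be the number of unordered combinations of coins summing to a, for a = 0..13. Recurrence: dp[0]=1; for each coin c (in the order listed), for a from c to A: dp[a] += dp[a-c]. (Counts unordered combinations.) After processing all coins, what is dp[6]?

after  coin     0     1     2     3     4     5     6     7     8     9    10    11    12    13
          1     1     1     1     1     1     1     1     1     1     1     1     1     1     1
          3     1     1     1     2     2     2     3     3     3     4     4     4     5     5
          4     1     1     1     2     3     3     4     5     6     7     8     9    11    12
          7     1     1     1     2     3     3     4     6     7     8    10    12    14    16

4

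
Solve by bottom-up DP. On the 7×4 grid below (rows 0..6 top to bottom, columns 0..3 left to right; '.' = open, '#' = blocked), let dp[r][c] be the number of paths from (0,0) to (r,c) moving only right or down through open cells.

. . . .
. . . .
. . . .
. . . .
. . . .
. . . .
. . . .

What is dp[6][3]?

r\c   0   1   2   3
  0   1   1   1   1
  1   1   2   3   4
  2   1   3   6  10
  3   1   4  10  20
  4   1   5  15  35
  5   1   6  21  56
  6   1   7  28  84

84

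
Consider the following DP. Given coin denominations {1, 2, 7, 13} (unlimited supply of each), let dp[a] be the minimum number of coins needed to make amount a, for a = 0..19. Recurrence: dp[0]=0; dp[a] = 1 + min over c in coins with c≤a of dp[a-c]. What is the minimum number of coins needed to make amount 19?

4

 a  0  1  2  3  4  5  6  7  8  9 10 11 12 13 14 15 16 17 18 19
dp  0  1  1  2  2  3  3  1  2  2  3  3  4  1  2  2  3  3  4  4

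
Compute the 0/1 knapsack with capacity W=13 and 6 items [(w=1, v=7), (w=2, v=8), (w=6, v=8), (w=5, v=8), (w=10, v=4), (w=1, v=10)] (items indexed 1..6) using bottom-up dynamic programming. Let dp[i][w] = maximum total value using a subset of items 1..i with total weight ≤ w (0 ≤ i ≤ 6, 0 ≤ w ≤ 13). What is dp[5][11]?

i\w   0   1   2   3   4   5   6   7   8   9  10  11  12  13
  0   0   0   0   0   0   0   0   0   0   0   0   0   0   0
  1   0   7   7   7   7   7   7   7   7   7   7   7   7   7
  2   0   7   8  15  15  15  15  15  15  15  15  15  15  15
  3   0   7   8  15  15  15  15  15  16  23  23  23  23  23
  4   0   7   8  15  15  15  15  16  23  23  23  23  23  24
  5   0   7   8  15  15  15  15  16  23  23  23  23  23  24
  6   0  10  17  18  25  25  25  25  26  33  33  33  33  33

23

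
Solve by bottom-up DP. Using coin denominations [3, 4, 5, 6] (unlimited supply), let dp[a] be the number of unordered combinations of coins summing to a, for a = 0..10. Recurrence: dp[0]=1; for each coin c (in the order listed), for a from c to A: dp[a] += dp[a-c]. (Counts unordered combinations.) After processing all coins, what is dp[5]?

1

after  coin     0     1     2     3     4     5     6     7     8     9    10
          3     1     0     0     1     0     0     1     0     0     1     0
          4     1     0     0     1     1     0     1     1     1     1     1
          5     1     0     0     1     1     1     1     1     2     2     2
          6     1     0     0     1     1     1     2     1     2     3     3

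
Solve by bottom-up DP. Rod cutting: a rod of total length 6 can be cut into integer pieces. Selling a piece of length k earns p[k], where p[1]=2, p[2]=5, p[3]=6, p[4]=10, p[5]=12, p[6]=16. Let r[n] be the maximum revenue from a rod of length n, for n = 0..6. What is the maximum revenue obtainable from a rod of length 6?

16

   n    0    1    2    3    4    5    6
r[n]    0    2    5    7   10   12   16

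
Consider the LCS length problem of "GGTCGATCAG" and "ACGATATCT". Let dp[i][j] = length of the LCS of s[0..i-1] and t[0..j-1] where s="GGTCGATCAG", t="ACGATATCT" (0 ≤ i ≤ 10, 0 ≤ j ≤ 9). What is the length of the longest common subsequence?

5

   ''  A  C  G  A  T  A  T  C  T
''  0  0  0  0  0  0  0  0  0  0
 G  0  0  0  1  1  1  1  1  1  1
 G  0  0  0  1  1  1  1  1  1  1
 T  0  0  0  1  1  2  2  2  2  2
 C  0  0  1  1  1  2  2  2  3  3
 G  0  0  1  2  2  2  2  2  3  3
 A  0  1  1  2  3  3  3  3  3  3
 T  0  1  1  2  3  4  4  4  4  4
 C  0  1  2  2  3  4  4  4  5  5
 A  0  1  2  2  3  4  5  5  5  5
 G  0  1  2  3  3  4  5  5  5  5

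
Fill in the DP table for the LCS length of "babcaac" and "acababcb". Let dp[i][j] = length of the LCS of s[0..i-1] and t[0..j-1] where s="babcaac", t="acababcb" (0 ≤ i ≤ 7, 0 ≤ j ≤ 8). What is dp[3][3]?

1

   ''  a  c  a  b  a  b  c  b
''  0  0  0  0  0  0  0  0  0
 b  0  0  0  0  1  1  1  1  1
 a  0  1  1  1  1  2  2  2  2
 b  0  1  1  1  2  2  3  3  3
 c  0  1  2  2  2  2  3  4  4
 a  0  1  2  3  3  3  3  4  4
 a  0  1  2  3  3  4  4  4  4
 c  0  1  2  3  3  4  4  5  5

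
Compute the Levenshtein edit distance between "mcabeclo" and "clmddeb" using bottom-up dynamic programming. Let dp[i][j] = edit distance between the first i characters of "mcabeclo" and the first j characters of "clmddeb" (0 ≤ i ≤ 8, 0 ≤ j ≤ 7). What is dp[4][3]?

3

   ''  c  l  m  d  d  e  b
''  0  1  2  3  4  5  6  7
 m  1  1  2  2  3  4  5  6
 c  2  1  2  3  3  4  5  6
 a  3  2  2  3  4  4  5  6
 b  4  3  3  3  4  5  5  5
 e  5  4  4  4  4  5  5  6
 c  6  5  5  5  5  5  6  6
 l  7  6  5  6  6  6  6  7
 o  8  7  6  6  7  7  7  7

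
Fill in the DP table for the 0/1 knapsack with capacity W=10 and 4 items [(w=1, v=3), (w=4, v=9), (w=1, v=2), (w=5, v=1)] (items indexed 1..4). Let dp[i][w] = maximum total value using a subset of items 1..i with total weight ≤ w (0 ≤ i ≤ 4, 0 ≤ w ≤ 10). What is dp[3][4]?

i\w   0   1   2   3   4   5   6   7   8   9  10
  0   0   0   0   0   0   0   0   0   0   0   0
  1   0   3   3   3   3   3   3   3   3   3   3
  2   0   3   3   3   9  12  12  12  12  12  12
  3   0   3   5   5   9  12  14  14  14  14  14
  4   0   3   5   5   9  12  14  14  14  14  14

9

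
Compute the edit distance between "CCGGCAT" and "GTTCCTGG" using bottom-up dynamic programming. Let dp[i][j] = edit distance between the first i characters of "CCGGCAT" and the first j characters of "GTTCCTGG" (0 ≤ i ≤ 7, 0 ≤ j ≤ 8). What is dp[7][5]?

   ''  G  T  T  C  C  T  G  G
''  0  1  2  3  4  5  6  7  8
 C  1  1  2  3  3  4  5  6  7
 C  2  2  2  3  3  3  4  5  6
 G  3  2  3  3  4  4  4  4  5
 G  4  3  3  4  4  5  5  4  4
 C  5  4  4  4  4  4  5  5  5
 A  6  5  5  5  5  5  5  6  6
 T  7  6  5  5  6  6  5  6  7

6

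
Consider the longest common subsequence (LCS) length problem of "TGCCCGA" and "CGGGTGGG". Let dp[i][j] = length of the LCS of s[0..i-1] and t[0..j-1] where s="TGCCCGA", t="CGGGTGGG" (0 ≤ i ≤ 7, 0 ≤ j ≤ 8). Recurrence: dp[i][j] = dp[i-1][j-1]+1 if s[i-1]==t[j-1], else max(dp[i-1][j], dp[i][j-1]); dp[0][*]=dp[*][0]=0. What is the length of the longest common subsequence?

3

   ''  C  G  G  G  T  G  G  G
''  0  0  0  0  0  0  0  0  0
 T  0  0  0  0  0  1  1  1  1
 G  0  0  1  1  1  1  2  2  2
 C  0  1  1  1  1  1  2  2  2
 C  0  1  1  1  1  1  2  2  2
 C  0  1  1  1  1  1  2  2  2
 G  0  1  2  2  2  2  2  3  3
 A  0  1  2  2  2  2  2  3  3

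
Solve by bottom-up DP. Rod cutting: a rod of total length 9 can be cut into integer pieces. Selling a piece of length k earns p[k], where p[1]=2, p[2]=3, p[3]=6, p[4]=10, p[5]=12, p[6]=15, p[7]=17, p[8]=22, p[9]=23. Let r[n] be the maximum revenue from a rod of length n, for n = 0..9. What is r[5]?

12

   n    0    1    2    3    4    5    6    7    8    9
r[n]    0    2    4    6   10   12   15   17   22   24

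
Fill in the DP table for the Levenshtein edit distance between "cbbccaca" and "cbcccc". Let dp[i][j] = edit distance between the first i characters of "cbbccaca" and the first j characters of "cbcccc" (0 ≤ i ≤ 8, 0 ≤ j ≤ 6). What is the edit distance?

3

   ''  c  b  c  c  c  c
''  0  1  2  3  4  5  6
 c  1  0  1  2  3  4  5
 b  2  1  0  1  2  3  4
 b  3  2  1  1  2  3  4
 c  4  3  2  1  1  2  3
 c  5  4  3  2  1  1  2
 a  6  5  4  3  2  2  2
 c  7  6  5  4  3  2  2
 a  8  7  6  5  4  3  3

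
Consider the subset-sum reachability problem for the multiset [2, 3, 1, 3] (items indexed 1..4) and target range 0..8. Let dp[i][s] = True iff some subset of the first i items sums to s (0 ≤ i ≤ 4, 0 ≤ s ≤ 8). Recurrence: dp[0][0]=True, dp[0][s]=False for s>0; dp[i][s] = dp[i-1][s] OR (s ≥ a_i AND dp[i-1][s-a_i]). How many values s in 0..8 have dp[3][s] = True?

7

i\s   0   1   2   3   4   5   6   7   8
  0   T   F   F   F   F   F   F   F   F
  1   T   F   T   F   F   F   F   F   F
  2   T   F   T   T   F   T   F   F   F
  3   T   T   T   T   T   T   T   F   F
  4   T   T   T   T   T   T   T   T   T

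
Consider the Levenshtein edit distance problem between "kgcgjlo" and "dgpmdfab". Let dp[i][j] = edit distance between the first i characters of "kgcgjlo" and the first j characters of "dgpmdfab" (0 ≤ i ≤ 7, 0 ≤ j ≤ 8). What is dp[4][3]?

   ''  d  g  p  m  d  f  a  b
''  0  1  2  3  4  5  6  7  8
 k  1  1  2  3  4  5  6  7  8
 g  2  2  1  2  3  4  5  6  7
 c  3  3  2  2  3  4  5  6  7
 g  4  4  3  3  3  4  5  6  7
 j  5  5  4  4  4  4  5  6  7
 l  6  6  5  5  5  5  5  6  7
 o  7  7  6  6  6  6  6  6  7

3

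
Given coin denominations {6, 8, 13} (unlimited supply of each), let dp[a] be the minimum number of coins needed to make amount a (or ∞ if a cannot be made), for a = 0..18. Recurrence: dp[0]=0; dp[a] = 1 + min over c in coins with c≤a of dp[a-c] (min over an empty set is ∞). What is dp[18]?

 a  0  1  2  3  4  5  6  7  8  9 10 11 12 13 14 15 16 17 18
dp  0  -  -  -  -  -  1  -  1  -  -  -  2  1  2  -  2  -  3
(- denotes ∞ / unreachable)

3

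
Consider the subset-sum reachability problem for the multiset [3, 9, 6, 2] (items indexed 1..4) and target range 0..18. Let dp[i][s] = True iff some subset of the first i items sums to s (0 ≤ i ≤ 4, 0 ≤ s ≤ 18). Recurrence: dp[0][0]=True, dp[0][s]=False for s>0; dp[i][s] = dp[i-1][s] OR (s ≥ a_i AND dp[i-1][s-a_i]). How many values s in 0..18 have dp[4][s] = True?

i\s   0   1   2   3   4   5   6   7   8   9  10  11  12  13  14  15  16  17  18
  0   T   F   F   F   F   F   F   F   F   F   F   F   F   F   F   F   F   F   F
  1   T   F   F   T   F   F   F   F   F   F   F   F   F   F   F   F   F   F   F
  2   T   F   F   T   F   F   F   F   F   T   F   F   T   F   F   F   F   F   F
  3   T   F   F   T   F   F   T   F   F   T   F   F   T   F   F   T   F   F   T
  4   T   F   T   T   F   T   T   F   T   T   F   T   T   F   T   T   F   T   T

13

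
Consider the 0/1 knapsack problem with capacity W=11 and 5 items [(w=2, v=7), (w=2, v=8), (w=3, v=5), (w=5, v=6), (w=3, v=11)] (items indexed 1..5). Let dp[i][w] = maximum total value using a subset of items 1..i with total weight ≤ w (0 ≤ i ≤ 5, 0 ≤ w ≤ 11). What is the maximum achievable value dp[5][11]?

i\w   0   1   2   3   4   5   6   7   8   9  10  11
  0   0   0   0   0   0   0   0   0   0   0   0   0
  1   0   0   7   7   7   7   7   7   7   7   7   7
  2   0   0   8   8  15  15  15  15  15  15  15  15
  3   0   0   8   8  15  15  15  20  20  20  20  20
  4   0   0   8   8  15  15  15  20  20  21  21  21
  5   0   0   8  11  15  19  19  26  26  26  31  31

31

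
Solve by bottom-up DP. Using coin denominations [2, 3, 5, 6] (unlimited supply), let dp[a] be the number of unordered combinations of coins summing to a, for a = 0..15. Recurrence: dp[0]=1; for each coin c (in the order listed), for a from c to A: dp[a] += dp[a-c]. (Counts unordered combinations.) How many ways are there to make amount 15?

11

after  coin     0     1     2     3     4     5     6     7     8     9    10    11    12    13    14    15
          2     1     0     1     0     1     0     1     0     1     0     1     0     1     0     1     0
          3     1     0     1     1     1     1     2     1     2     2     2     2     3     2     3     3
          5     1     0     1     1     1     2     2     2     3     3     4     4     5     5     6     7
          6     1     0     1     1     1     2     3     2     4     4     5     6     8     7    10    11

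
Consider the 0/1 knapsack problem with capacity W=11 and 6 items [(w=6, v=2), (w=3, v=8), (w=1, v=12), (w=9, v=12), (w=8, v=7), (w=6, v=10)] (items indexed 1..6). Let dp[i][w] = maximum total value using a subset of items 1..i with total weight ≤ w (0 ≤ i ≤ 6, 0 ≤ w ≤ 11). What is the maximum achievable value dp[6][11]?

30

i\w   0   1   2   3   4   5   6   7   8   9  10  11
  0   0   0   0   0   0   0   0   0   0   0   0   0
  1   0   0   0   0   0   0   2   2   2   2   2   2
  2   0   0   0   8   8   8   8   8   8  10  10  10
  3   0  12  12  12  20  20  20  20  20  20  22  22
  4   0  12  12  12  20  20  20  20  20  20  24  24
  5   0  12  12  12  20  20  20  20  20  20  24  24
  6   0  12  12  12  20  20  20  22  22  22  30  30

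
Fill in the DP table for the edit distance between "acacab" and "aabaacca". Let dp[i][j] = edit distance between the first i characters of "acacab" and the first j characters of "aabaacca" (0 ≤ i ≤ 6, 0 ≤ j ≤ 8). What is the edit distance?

5

   ''  a  a  b  a  a  c  c  a
''  0  1  2  3  4  5  6  7  8
 a  1  0  1  2  3  4  5  6  7
 c  2  1  1  2  3  4  4  5  6
 a  3  2  1  2  2  3  4  5  5
 c  4  3  2  2  3  3  3  4  5
 a  5  4  3  3  2  3  4  4  4
 b  6  5  4  3  3  3  4  5  5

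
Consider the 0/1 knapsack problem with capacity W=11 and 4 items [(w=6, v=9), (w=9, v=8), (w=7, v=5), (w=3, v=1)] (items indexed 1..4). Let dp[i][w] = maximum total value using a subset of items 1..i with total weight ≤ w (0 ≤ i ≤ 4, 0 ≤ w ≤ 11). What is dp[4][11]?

i\w   0   1   2   3   4   5   6   7   8   9  10  11
  0   0   0   0   0   0   0   0   0   0   0   0   0
  1   0   0   0   0   0   0   9   9   9   9   9   9
  2   0   0   0   0   0   0   9   9   9   9   9   9
  3   0   0   0   0   0   0   9   9   9   9   9   9
  4   0   0   0   1   1   1   9   9   9  10  10  10

10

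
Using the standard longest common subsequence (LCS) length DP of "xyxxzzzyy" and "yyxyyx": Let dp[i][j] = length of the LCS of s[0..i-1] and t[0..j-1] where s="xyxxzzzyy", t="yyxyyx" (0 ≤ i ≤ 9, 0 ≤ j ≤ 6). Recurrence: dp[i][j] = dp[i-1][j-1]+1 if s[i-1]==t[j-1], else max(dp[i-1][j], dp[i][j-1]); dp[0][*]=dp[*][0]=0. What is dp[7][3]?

   ''  y  y  x  y  y  x
''  0  0  0  0  0  0  0
 x  0  0  0  1  1  1  1
 y  0  1  1  1  2  2  2
 x  0  1  1  2  2  2  3
 x  0  1  1  2  2  2  3
 z  0  1  1  2  2  2  3
 z  0  1  1  2  2  2  3
 z  0  1  1  2  2  2  3
 y  0  1  2  2  3  3  3
 y  0  1  2  2  3  4  4

2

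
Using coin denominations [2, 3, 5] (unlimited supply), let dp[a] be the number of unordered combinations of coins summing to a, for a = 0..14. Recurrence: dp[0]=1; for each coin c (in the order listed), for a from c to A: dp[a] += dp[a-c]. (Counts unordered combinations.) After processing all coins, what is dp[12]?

after  coin     0     1     2     3     4     5     6     7     8     9    10    11    12    13    14
          2     1     0     1     0     1     0     1     0     1     0     1     0     1     0     1
          3     1     0     1     1     1     1     2     1     2     2     2     2     3     2     3
          5     1     0     1     1     1     2     2     2     3     3     4     4     5     5     6

5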